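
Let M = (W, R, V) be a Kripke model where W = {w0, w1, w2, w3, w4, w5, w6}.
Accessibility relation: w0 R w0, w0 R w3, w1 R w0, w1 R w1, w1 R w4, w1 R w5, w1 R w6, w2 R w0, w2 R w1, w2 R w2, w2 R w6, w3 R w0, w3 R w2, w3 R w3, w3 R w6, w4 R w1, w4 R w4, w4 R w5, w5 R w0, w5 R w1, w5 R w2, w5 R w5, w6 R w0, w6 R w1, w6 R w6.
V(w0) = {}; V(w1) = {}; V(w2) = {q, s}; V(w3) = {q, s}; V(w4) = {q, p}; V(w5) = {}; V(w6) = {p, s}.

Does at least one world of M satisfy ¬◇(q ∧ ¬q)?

Let φ = ¬◇(q ∧ ¬q). Evaluate φ at each world:
  w0 (successors {w0, w3}): φ is true.
  w1 (successors {w0, w1, w4, w5, w6}): φ is true.
  w2 (successors {w0, w1, w2, w6}): φ is true.
  w3 (successors {w0, w2, w3, w6}): φ is true.
  w4 (successors {w1, w4, w5}): φ is true.
  w5 (successors {w0, w1, w2, w5}): φ is true.
  w6 (successors {w0, w1, w6}): φ is true.
Detail at w0 (witness):
  At w0: ◇(q ∧ ¬q) is false, so ¬◇(q ∧ ¬q) is true.
    At w0: ◇(q ∧ ¬q) requires q ∧ ¬q at some successor in {w0, w3}.
      At w0: q ∧ ¬q is false.
      At w3: q ∧ ¬q is false.
    So ◇(q ∧ ¬q) is false at w0.

Yes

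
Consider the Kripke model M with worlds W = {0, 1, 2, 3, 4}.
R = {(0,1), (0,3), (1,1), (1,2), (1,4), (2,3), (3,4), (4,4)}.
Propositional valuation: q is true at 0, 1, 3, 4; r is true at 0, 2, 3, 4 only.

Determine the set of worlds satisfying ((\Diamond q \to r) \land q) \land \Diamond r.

0, 3, 4

Let φ = ((\Diamond q \to r) \land q) \land \Diamond r. Evaluate φ at each world:
  0 (successors {1, 3}): φ is true.
  1 (successors {1, 2, 4}): φ is false.
  2 (successors {3}): φ is false.
  3 (successors {4}): φ is true.
  4 (successors {4}): φ is true.
For instance, at 1:
  At 1: (\Diamond q \to r) \land q is false, \Diamond r is true, so ((\Diamond q \to r) \land q) \land \Diamond r is false.
    At 1: \Diamond q \to r is false, q is true, so (\Diamond q \to r) \land q is false.
      At 1: \Diamond q is true, r is false, so \Diamond q \to r is false.
    At 1: \Diamond r requires r at some successor in {1, 2, 4}.
      r holds at 2, so \Diamond r is true at 1.
Satisfying worlds: {0, 3, 4}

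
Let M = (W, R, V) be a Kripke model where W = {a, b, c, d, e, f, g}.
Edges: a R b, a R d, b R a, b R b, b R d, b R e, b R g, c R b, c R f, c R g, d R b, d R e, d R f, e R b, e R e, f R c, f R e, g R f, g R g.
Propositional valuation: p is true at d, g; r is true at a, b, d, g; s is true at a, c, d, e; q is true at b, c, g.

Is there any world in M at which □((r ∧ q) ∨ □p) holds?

No

Let φ = □((r ∧ q) ∨ □p). Evaluate φ at each world:
  a (successors {b, d}): φ is false.
  b (successors {a, b, d, e, g}): φ is false.
  c (successors {b, f, g}): φ is false.
  d (successors {b, e, f}): φ is false.
  e (successors {b, e}): φ is false.
  f (successors {c, e}): φ is false.
  g (successors {f, g}): φ is false.
For instance, at c:
  At c: □((r ∧ q) ∨ □p) requires (r ∧ q) ∨ □p at every successor {b, f, g}.
    (r ∧ q) ∨ □p fails at f, so □((r ∧ q) ∨ □p) is false at c.
      At f: r ∧ q is false, □p is false, so (r ∧ q) ∨ □p is false.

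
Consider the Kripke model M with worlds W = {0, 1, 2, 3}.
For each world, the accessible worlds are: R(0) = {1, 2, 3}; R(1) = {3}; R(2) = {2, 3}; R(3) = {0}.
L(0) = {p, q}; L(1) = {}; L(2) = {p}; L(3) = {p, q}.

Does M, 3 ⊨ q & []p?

Yes

At 3: q is true, []p is true, so q & []p is true.
  At 3: []p requires p at every successor {0}.
    At 0: p is true.
  So []p is true at 3.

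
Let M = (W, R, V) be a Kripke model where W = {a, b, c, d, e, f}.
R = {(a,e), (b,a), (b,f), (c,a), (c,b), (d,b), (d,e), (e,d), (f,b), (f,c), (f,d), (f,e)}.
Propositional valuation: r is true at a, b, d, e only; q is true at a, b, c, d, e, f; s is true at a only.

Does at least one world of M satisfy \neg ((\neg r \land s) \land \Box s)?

Let φ = \neg ((\neg r \land s) \land \Box s). Evaluate φ at each world:
  a (successors {e}): φ is true.
  b (successors {a, f}): φ is true.
  c (successors {a, b}): φ is true.
  d (successors {b, e}): φ is true.
  e (successors {d}): φ is true.
  f (successors {b, c, d, e}): φ is true.
Detail at a (witness):
  At a: (\neg r \land s) \land \Box s is false, so \neg ((\neg r \land s) \land \Box s) is true.
    At a: \neg r \land s is false, \Box s is false, so (\neg r \land s) \land \Box s is false.
      At a: \Box s requires s at every successor {e}.
        s fails at e, so \Box s is false at a.

Yes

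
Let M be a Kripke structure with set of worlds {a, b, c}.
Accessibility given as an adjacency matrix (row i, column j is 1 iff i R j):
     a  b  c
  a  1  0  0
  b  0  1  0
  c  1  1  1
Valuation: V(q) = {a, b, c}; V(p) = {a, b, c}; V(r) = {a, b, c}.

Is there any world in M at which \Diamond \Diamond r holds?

Recall that \Diamond ψ holds at a world iff ψ holds at some accessible world.
Let φ = \Diamond \Diamond r. Evaluate φ at each world:
  a (successors {a}): φ is true.
  b (successors {b}): φ is true.
  c (successors {a, b, c}): φ is true.
Detail at a (witness):
  At a: \Diamond \Diamond r requires \Diamond r at some successor in {a}.
    \Diamond r holds at a, so \Diamond \Diamond r is true at a.
      At a: \Diamond r requires r at some successor in {a}.
        r holds at a, so \Diamond r is true at a.

Yes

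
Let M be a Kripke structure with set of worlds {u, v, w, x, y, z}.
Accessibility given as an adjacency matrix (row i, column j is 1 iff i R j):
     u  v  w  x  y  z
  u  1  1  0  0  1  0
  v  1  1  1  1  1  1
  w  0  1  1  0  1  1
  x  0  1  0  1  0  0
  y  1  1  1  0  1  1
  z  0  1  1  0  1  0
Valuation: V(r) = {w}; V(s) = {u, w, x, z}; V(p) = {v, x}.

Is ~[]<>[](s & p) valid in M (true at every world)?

Let φ = ~[]<>[](s & p). Evaluate φ at each world:
  u (successors {u, v, y}): φ is true.
  v (successors {u, v, w, x, y, z}): φ is true.
  w (successors {v, w, y, z}): φ is true.
  x (successors {v, x}): φ is true.
  y (successors {u, v, w, y, z}): φ is true.
  z (successors {v, w, y}): φ is true.
For instance, at u:
  At u: []<>[](s & p) is false, so ~[]<>[](s & p) is true.
    At u: []<>[](s & p) requires <>[](s & p) at every successor {u, v, y}.
      <>[](s & p) fails at u, so []<>[](s & p) is false at u.

Yes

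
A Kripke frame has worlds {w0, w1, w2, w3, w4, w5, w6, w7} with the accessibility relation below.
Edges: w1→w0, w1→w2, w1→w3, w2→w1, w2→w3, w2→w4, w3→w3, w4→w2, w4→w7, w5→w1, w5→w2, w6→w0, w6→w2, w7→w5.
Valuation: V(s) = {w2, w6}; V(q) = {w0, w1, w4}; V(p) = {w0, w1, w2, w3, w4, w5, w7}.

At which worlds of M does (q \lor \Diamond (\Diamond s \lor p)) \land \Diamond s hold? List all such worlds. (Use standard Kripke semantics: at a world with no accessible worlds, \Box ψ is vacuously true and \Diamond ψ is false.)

w1, w4, w5, w6

Let φ = (q \lor \Diamond (\Diamond s \lor p)) \land \Diamond s. Evaluate φ at each world:
  w0 (successors ∅): φ is false.
  w1 (successors {w0, w2, w3}): φ is true.
  w2 (successors {w1, w3, w4}): φ is false.
  w3 (successors {w3}): φ is false.
  w4 (successors {w2, w7}): φ is true.
  w5 (successors {w1, w2}): φ is true.
  w6 (successors {w0, w2}): φ is true.
  w7 (successors {w5}): φ is false.
For instance, at w3:
  At w3: q \lor \Diamond (\Diamond s \lor p) is true, \Diamond s is false, so (q \lor \Diamond (\Diamond s \lor p)) \land \Diamond s is false.
    At w3: q is false, \Diamond (\Diamond s \lor p) is true, so q \lor \Diamond (\Diamond s \lor p) is true.
      At w3: \Diamond (\Diamond s \lor p) requires \Diamond s \lor p at some successor in {w3}.
        \Diamond s \lor p holds at w3, so \Diamond (\Diamond s \lor p) is true at w3.
    At w3: \Diamond s requires s at some successor in {w3}.
      At w3: s is false.
    So \Diamond s is false at w3.
Satisfying worlds: {w1, w4, w5, w6}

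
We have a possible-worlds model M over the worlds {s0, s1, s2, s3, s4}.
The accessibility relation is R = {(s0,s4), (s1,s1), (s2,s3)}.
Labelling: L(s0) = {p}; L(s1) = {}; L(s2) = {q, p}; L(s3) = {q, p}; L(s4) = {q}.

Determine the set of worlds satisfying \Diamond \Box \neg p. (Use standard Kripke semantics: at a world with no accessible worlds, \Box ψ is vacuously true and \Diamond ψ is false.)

Let φ = \Diamond \Box \neg p. Evaluate φ at each world:
  s0 (successors {s4}): φ is true.
  s1 (successors {s1}): φ is true.
  s2 (successors {s3}): φ is true.
  s3 (successors ∅): φ is false.
  s4 (successors ∅): φ is false.
For instance, at s0:
  At s0: \Diamond \Box \neg p requires \Box \neg p at some successor in {s4}.
    \Box \neg p holds at s4, so \Diamond \Box \neg p is true at s0.
      At s4: no accessible worlds, so \Box \neg p holds vacuously.
Satisfying worlds: {s0, s1, s2}

s0, s1, s2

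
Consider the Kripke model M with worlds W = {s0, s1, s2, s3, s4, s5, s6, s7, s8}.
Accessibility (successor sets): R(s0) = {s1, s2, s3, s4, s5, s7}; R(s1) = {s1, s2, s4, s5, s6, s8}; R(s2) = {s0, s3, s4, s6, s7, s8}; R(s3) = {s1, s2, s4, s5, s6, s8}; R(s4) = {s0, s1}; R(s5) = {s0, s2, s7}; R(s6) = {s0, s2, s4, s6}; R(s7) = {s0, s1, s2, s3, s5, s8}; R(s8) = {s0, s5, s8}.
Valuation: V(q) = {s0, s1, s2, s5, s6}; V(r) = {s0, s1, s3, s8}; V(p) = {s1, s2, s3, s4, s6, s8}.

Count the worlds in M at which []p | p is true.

6

Recall that []ψ holds at a world iff ψ holds at every accessible world, and <>ψ holds iff ψ holds at some accessible world.
Let φ = []p | p. Evaluate φ at each world:
  s0 (successors {s1, s2, s3, s4, s5, s7}): φ is false.
  s1 (successors {s1, s2, s4, s5, s6, s8}): φ is true.
  s2 (successors {s0, s3, s4, s6, s7, s8}): φ is true.
  s3 (successors {s1, s2, s4, s5, s6, s8}): φ is true.
  s4 (successors {s0, s1}): φ is true.
  s5 (successors {s0, s2, s7}): φ is false.
  s6 (successors {s0, s2, s4, s6}): φ is true.
  s7 (successors {s0, s1, s2, s3, s5, s8}): φ is false.
  s8 (successors {s0, s5, s8}): φ is true.
For instance, at s7:
  At s7: []p is false, p is false, so []p | p is false.
    At s7: []p requires p at every successor {s0, s1, s2, s3, s5, s8}.
      p fails at s0, so []p is false at s7.
Satisfying worlds: {s1, s2, s3, s4, s6, s8}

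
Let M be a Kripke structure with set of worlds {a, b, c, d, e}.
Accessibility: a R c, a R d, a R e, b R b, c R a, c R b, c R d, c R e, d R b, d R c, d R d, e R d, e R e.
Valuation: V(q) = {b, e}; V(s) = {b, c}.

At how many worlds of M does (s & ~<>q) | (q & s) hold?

Let φ = (s & ~<>q) | (q & s). Evaluate φ at each world:
  a (successors {c, d, e}): φ is false.
  b (successors {b}): φ is true.
  c (successors {a, b, d, e}): φ is false.
  d (successors {b, c, d}): φ is false.
  e (successors {d, e}): φ is false.
For instance, at e:
  At e: s & ~<>q is false, q & s is false, so (s & ~<>q) | (q & s) is false.
    At e: s is false, ~<>q is false, so s & ~<>q is false.
      At e: <>q is true, so ~<>q is false.
Satisfying worlds: {b}

1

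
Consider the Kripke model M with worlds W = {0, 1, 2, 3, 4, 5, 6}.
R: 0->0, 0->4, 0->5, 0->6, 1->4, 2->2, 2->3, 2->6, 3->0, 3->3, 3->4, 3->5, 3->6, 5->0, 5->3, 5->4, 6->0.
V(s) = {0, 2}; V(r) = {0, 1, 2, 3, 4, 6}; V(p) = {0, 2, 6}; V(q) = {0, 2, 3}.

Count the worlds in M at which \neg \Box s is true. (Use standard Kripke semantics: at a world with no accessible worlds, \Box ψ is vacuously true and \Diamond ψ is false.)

5

Let φ = \neg \Box s. Evaluate φ at each world:
  0 (successors {0, 4, 5, 6}): φ is true.
  1 (successors {4}): φ is true.
  2 (successors {2, 3, 6}): φ is true.
  3 (successors {0, 3, 4, 5, 6}): φ is true.
  4 (successors ∅): φ is false.
  5 (successors {0, 3, 4}): φ is true.
  6 (successors {0}): φ is false.
For instance, at 1:
  At 1: \Box s is false, so \neg \Box s is true.
    At 1: \Box s requires s at every successor {4}.
      s fails at 4, so \Box s is false at 1.
Satisfying worlds: {0, 1, 2, 3, 5}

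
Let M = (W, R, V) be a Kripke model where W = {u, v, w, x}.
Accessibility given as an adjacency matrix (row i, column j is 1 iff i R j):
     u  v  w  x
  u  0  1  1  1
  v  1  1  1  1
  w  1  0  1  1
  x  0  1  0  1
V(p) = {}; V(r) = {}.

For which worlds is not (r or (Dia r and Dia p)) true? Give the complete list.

Let φ = not (r or (Dia r and Dia p)). Evaluate φ at each world:
  u (successors {v, w, x}): φ is true.
  v (successors {u, v, w, x}): φ is true.
  w (successors {u, w, x}): φ is true.
  x (successors {v, x}): φ is true.
For instance, at v:
  At v: r or (Dia r and Dia p) is false, so not (r or (Dia r and Dia p)) is true.
    At v: r is false, Dia r and Dia p is false, so r or (Dia r and Dia p) is false.
      At v: Dia r is false, Dia p is false, so Dia r and Dia p is false.
Satisfying worlds: {u, v, w, x}

u, v, w, x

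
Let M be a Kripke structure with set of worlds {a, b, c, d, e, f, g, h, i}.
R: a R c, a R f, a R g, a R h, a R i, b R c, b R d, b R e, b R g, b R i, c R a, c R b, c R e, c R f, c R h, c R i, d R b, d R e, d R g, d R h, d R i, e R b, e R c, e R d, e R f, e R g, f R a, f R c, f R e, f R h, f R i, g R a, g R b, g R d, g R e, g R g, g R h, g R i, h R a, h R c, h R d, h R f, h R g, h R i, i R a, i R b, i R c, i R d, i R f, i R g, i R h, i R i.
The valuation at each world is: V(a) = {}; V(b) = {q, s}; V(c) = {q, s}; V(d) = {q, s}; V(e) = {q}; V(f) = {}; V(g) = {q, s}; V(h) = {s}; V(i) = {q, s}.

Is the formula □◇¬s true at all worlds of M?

Yes

Let φ = □◇¬s. Evaluate φ at each world:
  a (successors {c, f, g, h, i}): φ is true.
  b (successors {c, d, e, g, i}): φ is true.
  c (successors {a, b, e, f, h, i}): φ is true.
  d (successors {b, e, g, h, i}): φ is true.
  e (successors {b, c, d, f, g}): φ is true.
  f (successors {a, c, e, h, i}): φ is true.
  g (successors {a, b, d, e, g, h, i}): φ is true.
  h (successors {a, c, d, f, g, i}): φ is true.
  i (successors {a, b, c, d, f, g, h, i}): φ is true.
For instance, at i:
  At i: □◇¬s requires ◇¬s at every successor {a, b, c, d, f, g, h, i}.
    At a: ◇¬s is true.
    At b: ◇¬s is true.
    At c: ◇¬s is true.
    At d: ◇¬s is true.
    At f: ◇¬s is true.
    At g: ◇¬s is true.
    At h: ◇¬s is true.
    At i: ◇¬s is true.
  So □◇¬s is true at i.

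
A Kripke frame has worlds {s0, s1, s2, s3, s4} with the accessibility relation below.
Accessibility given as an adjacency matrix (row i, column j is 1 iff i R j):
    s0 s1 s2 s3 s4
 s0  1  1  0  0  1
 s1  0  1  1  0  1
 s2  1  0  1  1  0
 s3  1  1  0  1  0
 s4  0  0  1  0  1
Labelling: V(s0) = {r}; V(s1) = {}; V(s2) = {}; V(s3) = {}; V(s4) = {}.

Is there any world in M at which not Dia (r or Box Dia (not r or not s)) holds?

No

Let φ = not Dia (r or Box Dia (not r or not s)). Evaluate φ at each world:
  s0 (successors {s0, s1, s4}): φ is false.
  s1 (successors {s1, s2, s4}): φ is false.
  s2 (successors {s0, s2, s3}): φ is false.
  s3 (successors {s0, s1, s3}): φ is false.
  s4 (successors {s2, s4}): φ is false.
For instance, at s2:
  At s2: Dia (r or Box Dia (not r or not s)) is true, so not Dia (r or Box Dia (not r or not s)) is false.
    At s2: Dia (r or Box Dia (not r or not s)) requires r or Box Dia (not r or not s) at some successor in {s0, s2, s3}.
      r or Box Dia (not r or not s) holds at s0, so Dia (r or Box Dia (not r or not s)) is true at s2.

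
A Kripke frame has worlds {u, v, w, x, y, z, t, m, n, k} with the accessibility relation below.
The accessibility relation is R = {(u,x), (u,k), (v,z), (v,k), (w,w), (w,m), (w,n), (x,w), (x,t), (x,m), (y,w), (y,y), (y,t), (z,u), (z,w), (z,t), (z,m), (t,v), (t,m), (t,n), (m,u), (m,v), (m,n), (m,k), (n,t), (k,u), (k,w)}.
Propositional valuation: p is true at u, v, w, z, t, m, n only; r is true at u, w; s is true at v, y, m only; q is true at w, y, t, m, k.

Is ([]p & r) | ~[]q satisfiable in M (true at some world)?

Let φ = ([]p & r) | ~[]q. Evaluate φ at each world:
  u (successors {x, k}): φ is true.
  v (successors {z, k}): φ is true.
  w (successors {w, m, n}): φ is true.
  x (successors {w, t, m}): φ is false.
  y (successors {w, y, t}): φ is false.
  z (successors {u, w, t, m}): φ is true.
  t (successors {v, m, n}): φ is true.
  m (successors {u, v, n, k}): φ is true.
  n (successors {t}): φ is false.
  k (successors {u, w}): φ is true.
Detail at u (witness):
  At u: []p & r is false, ~[]q is true, so ([]p & r) | ~[]q is true.
    At u: []p is false, r is true, so []p & r is false.
      At u: []p requires p at every successor {x, k}.
        p fails at x, so []p is false at u.
    At u: []q is false, so ~[]q is true.
      At u: []q requires q at every successor {x, k}.
        q fails at x, so []q is false at u.

Yes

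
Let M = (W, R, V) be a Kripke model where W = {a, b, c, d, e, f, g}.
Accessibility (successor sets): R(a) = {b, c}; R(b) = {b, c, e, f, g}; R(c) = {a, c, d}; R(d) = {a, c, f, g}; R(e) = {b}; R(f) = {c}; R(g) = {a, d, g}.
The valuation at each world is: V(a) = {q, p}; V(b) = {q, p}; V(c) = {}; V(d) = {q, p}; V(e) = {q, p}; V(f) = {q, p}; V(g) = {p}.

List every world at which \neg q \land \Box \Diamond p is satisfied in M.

Let φ = \neg q \land \Box \Diamond p. Evaluate φ at each world:
  a (successors {b, c}): φ is false.
  b (successors {b, c, e, f, g}): φ is false.
  c (successors {a, c, d}): φ is true.
  d (successors {a, c, f, g}): φ is false.
  e (successors {b}): φ is false.
  f (successors {c}): φ is false.
  g (successors {a, d, g}): φ is true.
For instance, at e:
  At e: \neg q is false, \Box \Diamond p is true, so \neg q \land \Box \Diamond p is false.
    At e: \Box \Diamond p requires \Diamond p at every successor {b}.
      At b: \Diamond p is true.
    So \Box \Diamond p is true at e.
Satisfying worlds: {c, g}

c, g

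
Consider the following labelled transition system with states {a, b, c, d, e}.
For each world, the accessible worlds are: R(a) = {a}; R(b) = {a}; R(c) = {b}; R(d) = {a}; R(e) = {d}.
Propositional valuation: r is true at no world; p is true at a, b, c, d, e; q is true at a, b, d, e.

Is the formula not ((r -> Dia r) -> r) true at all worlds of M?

Recall that Dia ψ holds at a world iff ψ holds at some accessible world.
Let φ = not ((r -> Dia r) -> r). Evaluate φ at each world:
  a (successors {a}): φ is true.
  b (successors {a}): φ is true.
  c (successors {b}): φ is true.
  d (successors {a}): φ is true.
  e (successors {d}): φ is true.
For instance, at a:
  At a: (r -> Dia r) -> r is false, so not ((r -> Dia r) -> r) is true.
    At a: r -> Dia r is true, r is false, so (r -> Dia r) -> r is false.
      At a: r is false, Dia r is false, so r -> Dia r is true.

Yes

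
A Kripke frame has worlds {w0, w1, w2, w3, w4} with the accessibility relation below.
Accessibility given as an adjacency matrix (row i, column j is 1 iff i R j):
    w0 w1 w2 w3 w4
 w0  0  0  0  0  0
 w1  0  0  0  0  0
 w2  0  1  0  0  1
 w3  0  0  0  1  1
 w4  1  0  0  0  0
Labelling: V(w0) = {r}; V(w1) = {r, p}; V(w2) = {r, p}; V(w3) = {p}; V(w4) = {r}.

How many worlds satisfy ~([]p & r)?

3

Let φ = ~([]p & r). Evaluate φ at each world:
  w0 (successors ∅): φ is false.
  w1 (successors ∅): φ is false.
  w2 (successors {w1, w4}): φ is true.
  w3 (successors {w3, w4}): φ is true.
  w4 (successors {w0}): φ is true.
For instance, at w2:
  At w2: []p & r is false, so ~([]p & r) is true.
    At w2: []p is false, r is true, so []p & r is false.
      At w2: []p requires p at every successor {w1, w4}.
        p fails at w4, so []p is false at w2.
Satisfying worlds: {w2, w3, w4}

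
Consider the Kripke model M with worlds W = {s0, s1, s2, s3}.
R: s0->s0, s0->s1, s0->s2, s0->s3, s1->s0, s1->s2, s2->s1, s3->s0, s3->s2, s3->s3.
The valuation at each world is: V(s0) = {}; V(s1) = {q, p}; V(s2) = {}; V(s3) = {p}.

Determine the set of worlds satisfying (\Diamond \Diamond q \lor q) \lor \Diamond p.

s0, s1, s2, s3

Let φ = (\Diamond \Diamond q \lor q) \lor \Diamond p. Evaluate φ at each world:
  s0 (successors {s0, s1, s2, s3}): φ is true.
  s1 (successors {s0, s2}): φ is true.
  s2 (successors {s1}): φ is true.
  s3 (successors {s0, s2, s3}): φ is true.
For instance, at s1:
  At s1: \Diamond \Diamond q \lor q is true, \Diamond p is false, so (\Diamond \Diamond q \lor q) \lor \Diamond p is true.
    At s1: \Diamond \Diamond q is true, q is true, so \Diamond \Diamond q \lor q is true.
      At s1: \Diamond \Diamond q requires \Diamond q at some successor in {s0, s2}.
        \Diamond q holds at s0, so \Diamond \Diamond q is true at s1.
    At s1: \Diamond p requires p at some successor in {s0, s2}.
      At s0: p is false.
      At s2: p is false.
    So \Diamond p is false at s1.
Satisfying worlds: {s0, s1, s2, s3}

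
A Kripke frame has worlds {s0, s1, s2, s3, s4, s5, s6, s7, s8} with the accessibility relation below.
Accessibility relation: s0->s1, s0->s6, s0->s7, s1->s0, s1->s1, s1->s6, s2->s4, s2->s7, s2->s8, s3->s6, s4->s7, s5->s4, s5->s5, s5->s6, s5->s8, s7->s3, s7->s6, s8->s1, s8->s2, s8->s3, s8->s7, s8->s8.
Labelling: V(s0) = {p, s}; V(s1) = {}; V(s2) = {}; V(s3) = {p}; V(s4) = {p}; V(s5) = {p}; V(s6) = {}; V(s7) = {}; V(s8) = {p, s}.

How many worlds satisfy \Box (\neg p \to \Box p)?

4

Recall that \Box ψ holds at a world iff ψ holds at every accessible world, and \Diamond ψ holds iff ψ holds at some accessible world.
Let φ = \Box (\neg p \to \Box p). Evaluate φ at each world:
  s0 (successors {s1, s6, s7}): φ is false.
  s1 (successors {s0, s1, s6}): φ is false.
  s2 (successors {s4, s7, s8}): φ is false.
  s3 (successors {s6}): φ is true.
  s4 (successors {s7}): φ is false.
  s5 (successors {s4, s5, s6, s8}): φ is true.
  s6 (successors ∅): φ is true.
  s7 (successors {s3, s6}): φ is true.
  s8 (successors {s1, s2, s3, s7, s8}): φ is false.
For instance, at s3:
  At s3: \Box (\neg p \to \Box p) requires \neg p \to \Box p at every successor {s6}.
      At s6: \neg p is true, \Box p is true, so \neg p \to \Box p is true.
  So \Box (\neg p \to \Box p) is true at s3.
Satisfying worlds: {s3, s5, s6, s7}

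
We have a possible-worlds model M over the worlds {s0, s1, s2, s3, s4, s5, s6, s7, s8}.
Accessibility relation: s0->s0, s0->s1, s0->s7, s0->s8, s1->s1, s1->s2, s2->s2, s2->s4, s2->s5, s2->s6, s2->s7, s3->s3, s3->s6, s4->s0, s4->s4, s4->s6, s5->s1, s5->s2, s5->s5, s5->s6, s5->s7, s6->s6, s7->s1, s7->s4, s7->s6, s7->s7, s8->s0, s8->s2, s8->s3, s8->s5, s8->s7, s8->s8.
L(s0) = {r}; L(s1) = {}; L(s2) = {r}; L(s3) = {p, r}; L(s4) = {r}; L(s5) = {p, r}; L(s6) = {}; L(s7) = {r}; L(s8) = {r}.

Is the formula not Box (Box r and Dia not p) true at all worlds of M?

Yes

Let φ = not Box (Box r and Dia not p). Evaluate φ at each world:
  s0 (successors {s0, s1, s7, s8}): φ is true.
  s1 (successors {s1, s2}): φ is true.
  s2 (successors {s2, s4, s5, s6, s7}): φ is true.
  s3 (successors {s3, s6}): φ is true.
  s4 (successors {s0, s4, s6}): φ is true.
  s5 (successors {s1, s2, s5, s6, s7}): φ is true.
  s6 (successors {s6}): φ is true.
  s7 (successors {s1, s4, s6, s7}): φ is true.
  s8 (successors {s0, s2, s3, s5, s7, s8}): φ is true.
For instance, at s4:
  At s4: Box (Box r and Dia not p) is false, so not Box (Box r and Dia not p) is true.
    At s4: Box (Box r and Dia not p) requires Box r and Dia not p at every successor {s0, s4, s6}.
      Box r and Dia not p fails at s0, so Box (Box r and Dia not p) is false at s4.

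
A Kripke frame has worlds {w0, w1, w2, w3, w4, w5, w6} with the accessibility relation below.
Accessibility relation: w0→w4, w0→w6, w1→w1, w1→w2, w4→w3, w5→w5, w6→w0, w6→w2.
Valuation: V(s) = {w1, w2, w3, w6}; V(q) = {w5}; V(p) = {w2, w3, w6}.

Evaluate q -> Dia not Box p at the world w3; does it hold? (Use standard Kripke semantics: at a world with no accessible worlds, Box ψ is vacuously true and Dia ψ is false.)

Yes

At w3: q is false, Dia not Box p is false, so q -> Dia not Box p is true.
  At w3: no accessible worlds, so Dia not Box p is false.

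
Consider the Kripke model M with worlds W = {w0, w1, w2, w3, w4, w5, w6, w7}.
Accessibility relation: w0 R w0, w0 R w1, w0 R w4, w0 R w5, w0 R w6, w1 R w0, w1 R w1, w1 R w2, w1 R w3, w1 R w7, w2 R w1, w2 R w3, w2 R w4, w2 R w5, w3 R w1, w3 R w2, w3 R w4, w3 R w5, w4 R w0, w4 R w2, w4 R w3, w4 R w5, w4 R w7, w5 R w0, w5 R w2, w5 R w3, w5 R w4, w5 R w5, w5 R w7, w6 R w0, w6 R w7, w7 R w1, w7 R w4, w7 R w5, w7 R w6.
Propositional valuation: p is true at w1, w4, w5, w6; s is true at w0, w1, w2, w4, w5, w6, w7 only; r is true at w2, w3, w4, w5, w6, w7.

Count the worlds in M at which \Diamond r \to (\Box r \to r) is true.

Let φ = \Diamond r \to (\Box r \to r). Evaluate φ at each world:
  w0 (successors {w0, w1, w4, w5, w6}): φ is true.
  w1 (successors {w0, w1, w2, w3, w7}): φ is true.
  w2 (successors {w1, w3, w4, w5}): φ is true.
  w3 (successors {w1, w2, w4, w5}): φ is true.
  w4 (successors {w0, w2, w3, w5, w7}): φ is true.
  w5 (successors {w0, w2, w3, w4, w5, w7}): φ is true.
  w6 (successors {w0, w7}): φ is true.
  w7 (successors {w1, w4, w5, w6}): φ is true.
For instance, at w2:
  At w2: \Diamond r is true, \Box r \to r is true, so \Diamond r \to (\Box r \to r) is true.
    At w2: \Diamond r requires r at some successor in {w1, w3, w4, w5}.
      r holds at w3, so \Diamond r is true at w2.
    At w2: \Box r is false, r is true, so \Box r \to r is true.
      At w2: \Box r requires r at every successor {w1, w3, w4, w5}.
        r fails at w1, so \Box r is false at w2.
Satisfying worlds: {w0, w1, w2, w3, w4, w5, w6, w7}

8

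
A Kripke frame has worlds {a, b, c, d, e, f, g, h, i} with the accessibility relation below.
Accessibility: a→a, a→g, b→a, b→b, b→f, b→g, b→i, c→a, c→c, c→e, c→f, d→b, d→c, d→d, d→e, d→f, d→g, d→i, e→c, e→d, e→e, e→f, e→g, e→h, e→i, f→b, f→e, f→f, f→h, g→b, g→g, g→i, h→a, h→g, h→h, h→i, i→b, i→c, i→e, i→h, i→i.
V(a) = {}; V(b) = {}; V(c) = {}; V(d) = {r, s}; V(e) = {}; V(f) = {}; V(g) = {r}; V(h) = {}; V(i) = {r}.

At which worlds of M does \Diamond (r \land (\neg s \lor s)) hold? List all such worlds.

a, b, d, e, g, h, i

Let φ = \Diamond (r \land (\neg s \lor s)). Evaluate φ at each world:
  a (successors {a, g}): φ is true.
  b (successors {a, b, f, g, i}): φ is true.
  c (successors {a, c, e, f}): φ is false.
  d (successors {b, c, d, e, f, g, i}): φ is true.
  e (successors {c, d, e, f, g, h, i}): φ is true.
  f (successors {b, e, f, h}): φ is false.
  g (successors {b, g, i}): φ is true.
  h (successors {a, g, h, i}): φ is true.
  i (successors {b, c, e, h, i}): φ is true.
For instance, at a:
  At a: \Diamond (r \land (\neg s \lor s)) requires r \land (\neg s \lor s) at some successor in {a, g}.
    r \land (\neg s \lor s) holds at g, so \Diamond (r \land (\neg s \lor s)) is true at a.
Satisfying worlds: {a, b, d, e, g, h, i}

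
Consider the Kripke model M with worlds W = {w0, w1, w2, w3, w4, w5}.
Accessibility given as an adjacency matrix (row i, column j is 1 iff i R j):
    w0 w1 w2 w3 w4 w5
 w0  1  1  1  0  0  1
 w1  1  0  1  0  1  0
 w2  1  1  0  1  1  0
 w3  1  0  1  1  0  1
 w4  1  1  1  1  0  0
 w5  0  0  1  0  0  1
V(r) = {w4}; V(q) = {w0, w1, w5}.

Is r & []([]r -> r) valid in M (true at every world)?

Let φ = r & []([]r -> r). Evaluate φ at each world:
  w0 (successors {w0, w1, w2, w5}): φ is false.
  w1 (successors {w0, w2, w4}): φ is false.
  w2 (successors {w0, w1, w3, w4}): φ is false.
  w3 (successors {w0, w2, w3, w5}): φ is false.
  w4 (successors {w0, w1, w2, w3}): φ is true.
  w5 (successors {w2, w5}): φ is false.
Detail at w0 (counterexample):
  At w0: r is false, []([]r -> r) is true, so r & []([]r -> r) is false.
    At w0: []([]r -> r) requires []r -> r at every successor {w0, w1, w2, w5}.
      At w0: []r -> r is true.
      At w1: []r -> r is true.
      At w2: []r -> r is true.
      At w5: []r -> r is true.
    So []([]r -> r) is true at w0.

No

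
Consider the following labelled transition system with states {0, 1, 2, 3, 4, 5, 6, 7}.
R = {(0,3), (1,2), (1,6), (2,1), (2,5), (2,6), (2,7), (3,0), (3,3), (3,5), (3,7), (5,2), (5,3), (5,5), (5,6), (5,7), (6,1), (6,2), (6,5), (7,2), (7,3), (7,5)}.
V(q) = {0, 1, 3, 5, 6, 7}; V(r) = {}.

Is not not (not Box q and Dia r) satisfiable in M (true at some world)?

Let φ = not not (not Box q and Dia r). Evaluate φ at each world:
  0 (successors {3}): φ is false.
  1 (successors {2, 6}): φ is false.
  2 (successors {1, 5, 6, 7}): φ is false.
  3 (successors {0, 3, 5, 7}): φ is false.
  4 (successors ∅): φ is false.
  5 (successors {2, 3, 5, 6, 7}): φ is false.
  6 (successors {1, 2, 5}): φ is false.
  7 (successors {2, 3, 5}): φ is false.
For instance, at 1:
  At 1: not (not Box q and Dia r) is true, so not not (not Box q and Dia r) is false.
    At 1: not Box q and Dia r is false, so not (not Box q and Dia r) is true.
      At 1: not Box q is true, Dia r is false, so not Box q and Dia r is false.

No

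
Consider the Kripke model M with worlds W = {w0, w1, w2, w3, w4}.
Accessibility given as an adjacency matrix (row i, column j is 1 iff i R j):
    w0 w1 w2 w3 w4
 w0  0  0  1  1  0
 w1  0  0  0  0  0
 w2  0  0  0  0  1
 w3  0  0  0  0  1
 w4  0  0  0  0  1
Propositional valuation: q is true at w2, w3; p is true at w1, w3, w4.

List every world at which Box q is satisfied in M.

Let φ = Box q. Evaluate φ at each world:
  w0 (successors {w2, w3}): φ is true.
  w1 (successors ∅): φ is true.
  w2 (successors {w4}): φ is false.
  w3 (successors {w4}): φ is false.
  w4 (successors {w4}): φ is false.
For instance, at w3:
  At w3: Box q requires q at every successor {w4}.
    q fails at w4, so Box q is false at w3.
Satisfying worlds: {w0, w1}

w0, w1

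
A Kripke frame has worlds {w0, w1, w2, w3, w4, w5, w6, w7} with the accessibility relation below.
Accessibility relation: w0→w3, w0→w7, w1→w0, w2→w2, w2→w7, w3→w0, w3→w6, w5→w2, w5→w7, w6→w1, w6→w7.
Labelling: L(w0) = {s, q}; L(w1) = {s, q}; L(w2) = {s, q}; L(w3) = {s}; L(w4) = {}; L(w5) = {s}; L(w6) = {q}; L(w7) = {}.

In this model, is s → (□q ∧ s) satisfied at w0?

No

At w0: s is true, □q ∧ s is false, so s → (□q ∧ s) is false.
  At w0: □q is false, s is true, so □q ∧ s is false.
    At w0: □q requires q at every successor {w3, w7}.
      q fails at w3, so □q is false at w0.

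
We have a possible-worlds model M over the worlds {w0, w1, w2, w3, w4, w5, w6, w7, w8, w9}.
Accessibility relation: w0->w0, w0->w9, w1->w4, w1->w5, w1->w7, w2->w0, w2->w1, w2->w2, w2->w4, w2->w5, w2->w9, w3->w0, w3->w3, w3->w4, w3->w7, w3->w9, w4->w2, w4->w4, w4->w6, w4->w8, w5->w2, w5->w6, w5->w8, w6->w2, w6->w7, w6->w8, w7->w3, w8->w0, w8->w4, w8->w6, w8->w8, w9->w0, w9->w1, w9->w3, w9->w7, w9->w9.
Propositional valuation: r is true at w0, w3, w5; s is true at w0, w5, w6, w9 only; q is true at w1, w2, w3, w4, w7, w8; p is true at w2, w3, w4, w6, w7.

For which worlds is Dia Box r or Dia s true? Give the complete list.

w0, w1, w2, w3, w4, w5, w6, w8, w9

Let φ = Dia Box r or Dia s. Evaluate φ at each world:
  w0 (successors {w0, w9}): φ is true.
  w1 (successors {w4, w5, w7}): φ is true.
  w2 (successors {w0, w1, w2, w4, w5, w9}): φ is true.
  w3 (successors {w0, w3, w4, w7, w9}): φ is true.
  w4 (successors {w2, w4, w6, w8}): φ is true.
  w5 (successors {w2, w6, w8}): φ is true.
  w6 (successors {w2, w7, w8}): φ is true.
  w7 (successors {w3}): φ is false.
  w8 (successors {w0, w4, w6, w8}): φ is true.
  w9 (successors {w0, w1, w3, w7, w9}): φ is true.
For instance, at w8:
  At w8: Dia Box r is false, Dia s is true, so Dia Box r or Dia s is true.
    At w8: Dia Box r requires Box r at some successor in {w0, w4, w6, w8}.
      At w0: Box r is false.
      At w4: Box r is false.
      At w6: Box r is false.
      At w8: Box r is false.
    So Dia Box r is false at w8.
    At w8: Dia s requires s at some successor in {w0, w4, w6, w8}.
      s holds at w0, so Dia s is true at w8.
Satisfying worlds: {w0, w1, w2, w3, w4, w5, w6, w8, w9}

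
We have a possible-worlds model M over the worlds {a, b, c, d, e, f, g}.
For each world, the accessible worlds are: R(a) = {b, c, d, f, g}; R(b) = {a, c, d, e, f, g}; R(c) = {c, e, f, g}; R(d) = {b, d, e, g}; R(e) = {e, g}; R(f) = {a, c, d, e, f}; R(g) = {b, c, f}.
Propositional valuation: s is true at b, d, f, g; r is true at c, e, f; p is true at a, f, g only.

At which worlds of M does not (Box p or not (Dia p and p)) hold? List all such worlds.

Let φ = not (Box p or not (Dia p and p)). Evaluate φ at each world:
  a (successors {b, c, d, f, g}): φ is true.
  b (successors {a, c, d, e, f, g}): φ is false.
  c (successors {c, e, f, g}): φ is false.
  d (successors {b, d, e, g}): φ is false.
  e (successors {e, g}): φ is false.
  f (successors {a, c, d, e, f}): φ is true.
  g (successors {b, c, f}): φ is true.
For instance, at c:
  At c: Box p or not (Dia p and p) is true, so not (Box p or not (Dia p and p)) is false.
    At c: Box p is false, not (Dia p and p) is true, so Box p or not (Dia p and p) is true.
      At c: Box p requires p at every successor {c, e, f, g}.
        p fails at c, so Box p is false at c.
      At c: Dia p and p is false, so not (Dia p and p) is true.
Satisfying worlds: {a, f, g}

a, f, g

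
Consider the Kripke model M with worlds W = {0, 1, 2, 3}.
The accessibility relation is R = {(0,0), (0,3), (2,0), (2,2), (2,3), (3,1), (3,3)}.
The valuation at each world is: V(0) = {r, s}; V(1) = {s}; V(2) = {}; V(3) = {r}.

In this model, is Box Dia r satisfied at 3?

No

Recall that Box ψ holds at a world iff ψ holds at every accessible world, and Dia ψ holds iff ψ holds at some accessible world.
At 3: Box Dia r requires Dia r at every successor {1, 3}.
  Dia r fails at 1, so Box Dia r is false at 3.
    At 1: no accessible worlds, so Dia r is false.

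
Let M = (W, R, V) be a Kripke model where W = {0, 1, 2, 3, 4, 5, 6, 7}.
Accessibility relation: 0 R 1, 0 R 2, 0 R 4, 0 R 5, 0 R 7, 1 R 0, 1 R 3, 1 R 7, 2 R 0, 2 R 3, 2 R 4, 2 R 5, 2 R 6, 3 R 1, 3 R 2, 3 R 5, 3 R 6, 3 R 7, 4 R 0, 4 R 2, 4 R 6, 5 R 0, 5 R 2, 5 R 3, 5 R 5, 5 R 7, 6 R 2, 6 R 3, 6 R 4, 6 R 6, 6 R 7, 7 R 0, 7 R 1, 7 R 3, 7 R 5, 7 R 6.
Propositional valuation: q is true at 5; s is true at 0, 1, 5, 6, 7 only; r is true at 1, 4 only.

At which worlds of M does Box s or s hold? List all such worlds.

Let φ = Box s or s. Evaluate φ at each world:
  0 (successors {1, 2, 4, 5, 7}): φ is true.
  1 (successors {0, 3, 7}): φ is true.
  2 (successors {0, 3, 4, 5, 6}): φ is false.
  3 (successors {1, 2, 5, 6, 7}): φ is false.
  4 (successors {0, 2, 6}): φ is false.
  5 (successors {0, 2, 3, 5, 7}): φ is true.
  6 (successors {2, 3, 4, 6, 7}): φ is true.
  7 (successors {0, 1, 3, 5, 6}): φ is true.
For instance, at 5:
  At 5: Box s is false, s is true, so Box s or s is true.
    At 5: Box s requires s at every successor {0, 2, 3, 5, 7}.
      s fails at 2, so Box s is false at 5.
Satisfying worlds: {0, 1, 5, 6, 7}

0, 1, 5, 6, 7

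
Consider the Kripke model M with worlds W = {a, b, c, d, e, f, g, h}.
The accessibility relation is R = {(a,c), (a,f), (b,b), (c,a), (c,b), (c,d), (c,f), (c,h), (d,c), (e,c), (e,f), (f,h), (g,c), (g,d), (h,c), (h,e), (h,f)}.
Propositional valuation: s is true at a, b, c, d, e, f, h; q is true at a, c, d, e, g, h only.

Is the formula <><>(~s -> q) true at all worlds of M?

Recall that <>ψ holds at a world iff ψ holds at some accessible world.
Let φ = <><>(~s -> q). Evaluate φ at each world:
  a (successors {c, f}): φ is true.
  b (successors {b}): φ is true.
  c (successors {a, b, d, f, h}): φ is true.
  d (successors {c}): φ is true.
  e (successors {c, f}): φ is true.
  f (successors {h}): φ is true.
  g (successors {c, d}): φ is true.
  h (successors {c, e, f}): φ is true.
For instance, at g:
  At g: <><>(~s -> q) requires <>(~s -> q) at some successor in {c, d}.
    <>(~s -> q) holds at c, so <><>(~s -> q) is true at g.
      At c: <>(~s -> q) requires ~s -> q at some successor in {a, b, d, f, h}.
        ~s -> q holds at a, so <>(~s -> q) is true at c.

Yes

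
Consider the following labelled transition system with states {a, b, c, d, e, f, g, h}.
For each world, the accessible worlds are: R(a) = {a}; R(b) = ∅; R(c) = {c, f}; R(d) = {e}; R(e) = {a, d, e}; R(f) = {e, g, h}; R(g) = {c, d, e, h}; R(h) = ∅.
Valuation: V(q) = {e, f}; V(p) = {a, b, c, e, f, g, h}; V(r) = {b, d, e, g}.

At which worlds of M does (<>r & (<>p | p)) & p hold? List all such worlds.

e, f, g

Recall that <>ψ holds at a world iff ψ holds at some accessible world.
Let φ = (<>r & (<>p | p)) & p. Evaluate φ at each world:
  a (successors {a}): φ is false.
  b (successors ∅): φ is false.
  c (successors {c, f}): φ is false.
  d (successors {e}): φ is false.
  e (successors {a, d, e}): φ is true.
  f (successors {e, g, h}): φ is true.
  g (successors {c, d, e, h}): φ is true.
  h (successors ∅): φ is false.
For instance, at a:
  At a: <>r & (<>p | p) is false, p is true, so (<>r & (<>p | p)) & p is false.
    At a: <>r is false, <>p | p is true, so <>r & (<>p | p) is false.
      At a: <>r requires r at some successor in {a}.
        At a: r is false.
      So <>r is false at a.
      At a: <>p is true, p is true, so <>p | p is true.
Satisfying worlds: {e, f, g}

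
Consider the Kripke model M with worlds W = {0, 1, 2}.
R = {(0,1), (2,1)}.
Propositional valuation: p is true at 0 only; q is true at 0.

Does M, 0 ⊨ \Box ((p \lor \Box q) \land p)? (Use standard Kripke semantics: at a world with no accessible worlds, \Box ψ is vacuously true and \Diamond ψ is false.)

Recall that \Box ψ holds at a world iff ψ holds at every accessible world, and \Diamond ψ holds iff ψ holds at some accessible world.
At 0: \Box ((p \lor \Box q) \land p) requires (p \lor \Box q) \land p at every successor {1}.
  (p \lor \Box q) \land p fails at 1, so \Box ((p \lor \Box q) \land p) is false at 0.
    At 1: p \lor \Box q is true, p is false, so (p \lor \Box q) \land p is false.
      At 1: p is false, \Box q is true, so p \lor \Box q is true.

No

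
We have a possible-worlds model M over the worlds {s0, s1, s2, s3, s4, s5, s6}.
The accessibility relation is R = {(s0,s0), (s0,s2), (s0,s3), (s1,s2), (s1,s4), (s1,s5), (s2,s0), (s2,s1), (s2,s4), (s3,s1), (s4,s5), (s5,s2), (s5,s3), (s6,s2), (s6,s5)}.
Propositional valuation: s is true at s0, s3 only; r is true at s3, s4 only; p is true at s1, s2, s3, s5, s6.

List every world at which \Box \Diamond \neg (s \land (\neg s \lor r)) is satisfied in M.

Let φ = \Box \Diamond \neg (s \land (\neg s \lor r)). Evaluate φ at each world:
  s0 (successors {s0, s2, s3}): φ is true.
  s1 (successors {s2, s4, s5}): φ is true.
  s2 (successors {s0, s1, s4}): φ is true.
  s3 (successors {s1}): φ is true.
  s4 (successors {s5}): φ is true.
  s5 (successors {s2, s3}): φ is true.
  s6 (successors {s2, s5}): φ is true.
For instance, at s5:
  At s5: \Box \Diamond \neg (s \land (\neg s \lor r)) requires \Diamond \neg (s \land (\neg s \lor r)) at every successor {s2, s3}.
      At s2: \Diamond \neg (s \land (\neg s \lor r)) requires \neg (s \land (\neg s \lor r)) at some successor in {s0, s1, s4}.
        \neg (s \land (\neg s \lor r)) holds at s0, so \Diamond \neg (s \land (\neg s \lor r)) is true at s2.
      At s3: \Diamond \neg (s \land (\neg s \lor r)) requires \neg (s \land (\neg s \lor r)) at some successor in {s1}.
        \neg (s \land (\neg s \lor r)) holds at s1, so \Diamond \neg (s \land (\neg s \lor r)) is true at s3.
  So \Box \Diamond \neg (s \land (\neg s \lor r)) is true at s5.
Satisfying worlds: {s0, s1, s2, s3, s4, s5, s6}

s0, s1, s2, s3, s4, s5, s6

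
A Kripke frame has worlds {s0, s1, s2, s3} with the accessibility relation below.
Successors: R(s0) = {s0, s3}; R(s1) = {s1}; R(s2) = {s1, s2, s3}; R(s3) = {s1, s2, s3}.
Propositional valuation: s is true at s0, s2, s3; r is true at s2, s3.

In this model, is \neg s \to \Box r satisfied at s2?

Yes

Recall that \Box ψ holds at a world iff ψ holds at every accessible world, and \Diamond ψ holds iff ψ holds at some accessible world.
At s2: \neg s is false, \Box r is false, so \neg s \to \Box r is true.
  At s2: \Box r requires r at every successor {s1, s2, s3}.
    r fails at s1, so \Box r is false at s2.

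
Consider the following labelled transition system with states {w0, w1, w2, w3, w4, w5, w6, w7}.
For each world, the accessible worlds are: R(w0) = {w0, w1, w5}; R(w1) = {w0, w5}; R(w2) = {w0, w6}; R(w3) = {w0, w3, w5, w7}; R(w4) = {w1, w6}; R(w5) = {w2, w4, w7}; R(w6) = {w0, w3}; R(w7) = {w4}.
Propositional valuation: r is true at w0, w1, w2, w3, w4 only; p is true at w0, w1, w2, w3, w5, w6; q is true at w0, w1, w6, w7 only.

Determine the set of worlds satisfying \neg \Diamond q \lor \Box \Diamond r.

w0, w1, w2, w3, w4, w5, w6, w7

Let φ = \neg \Diamond q \lor \Box \Diamond r. Evaluate φ at each world:
  w0 (successors {w0, w1, w5}): φ is true.
  w1 (successors {w0, w5}): φ is true.
  w2 (successors {w0, w6}): φ is true.
  w3 (successors {w0, w3, w5, w7}): φ is true.
  w4 (successors {w1, w6}): φ is true.
  w5 (successors {w2, w4, w7}): φ is true.
  w6 (successors {w0, w3}): φ is true.
  w7 (successors {w4}): φ is true.
For instance, at w7:
  At w7: \neg \Diamond q is true, \Box \Diamond r is true, so \neg \Diamond q \lor \Box \Diamond r is true.
    At w7: \Diamond q is false, so \neg \Diamond q is true.
      At w7: \Diamond q requires q at some successor in {w4}.
        At w4: q is false.
      So \Diamond q is false at w7.
    At w7: \Box \Diamond r requires \Diamond r at every successor {w4}.
      At w4: \Diamond r is true.
    So \Box \Diamond r is true at w7.
Satisfying worlds: {w0, w1, w2, w3, w4, w5, w6, w7}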